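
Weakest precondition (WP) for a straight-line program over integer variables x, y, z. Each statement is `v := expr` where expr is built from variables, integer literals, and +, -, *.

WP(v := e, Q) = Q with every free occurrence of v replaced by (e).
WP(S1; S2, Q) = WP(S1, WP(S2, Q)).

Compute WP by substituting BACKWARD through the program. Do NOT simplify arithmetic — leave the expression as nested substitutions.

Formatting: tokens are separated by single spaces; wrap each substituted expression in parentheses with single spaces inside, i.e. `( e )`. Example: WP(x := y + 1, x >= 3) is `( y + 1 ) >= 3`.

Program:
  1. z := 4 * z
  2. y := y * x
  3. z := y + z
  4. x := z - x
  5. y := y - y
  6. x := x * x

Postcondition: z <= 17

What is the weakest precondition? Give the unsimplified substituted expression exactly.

Answer: ( ( y * x ) + ( 4 * z ) ) <= 17

Derivation:
post: z <= 17
stmt 6: x := x * x  -- replace 0 occurrence(s) of x with (x * x)
  => z <= 17
stmt 5: y := y - y  -- replace 0 occurrence(s) of y with (y - y)
  => z <= 17
stmt 4: x := z - x  -- replace 0 occurrence(s) of x with (z - x)
  => z <= 17
stmt 3: z := y + z  -- replace 1 occurrence(s) of z with (y + z)
  => ( y + z ) <= 17
stmt 2: y := y * x  -- replace 1 occurrence(s) of y with (y * x)
  => ( ( y * x ) + z ) <= 17
stmt 1: z := 4 * z  -- replace 1 occurrence(s) of z with (4 * z)
  => ( ( y * x ) + ( 4 * z ) ) <= 17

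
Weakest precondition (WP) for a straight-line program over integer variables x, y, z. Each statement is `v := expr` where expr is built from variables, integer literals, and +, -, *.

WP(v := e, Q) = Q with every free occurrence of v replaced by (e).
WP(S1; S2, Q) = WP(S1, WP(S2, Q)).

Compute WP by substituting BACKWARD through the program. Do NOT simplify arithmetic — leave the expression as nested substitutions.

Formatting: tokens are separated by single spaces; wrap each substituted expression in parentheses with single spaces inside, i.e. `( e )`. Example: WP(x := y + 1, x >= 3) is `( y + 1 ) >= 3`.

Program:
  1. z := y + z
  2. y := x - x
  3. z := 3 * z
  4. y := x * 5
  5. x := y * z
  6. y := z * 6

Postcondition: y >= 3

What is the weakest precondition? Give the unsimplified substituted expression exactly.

post: y >= 3
stmt 6: y := z * 6  -- replace 1 occurrence(s) of y with (z * 6)
  => ( z * 6 ) >= 3
stmt 5: x := y * z  -- replace 0 occurrence(s) of x with (y * z)
  => ( z * 6 ) >= 3
stmt 4: y := x * 5  -- replace 0 occurrence(s) of y with (x * 5)
  => ( z * 6 ) >= 3
stmt 3: z := 3 * z  -- replace 1 occurrence(s) of z with (3 * z)
  => ( ( 3 * z ) * 6 ) >= 3
stmt 2: y := x - x  -- replace 0 occurrence(s) of y with (x - x)
  => ( ( 3 * z ) * 6 ) >= 3
stmt 1: z := y + z  -- replace 1 occurrence(s) of z with (y + z)
  => ( ( 3 * ( y + z ) ) * 6 ) >= 3

Answer: ( ( 3 * ( y + z ) ) * 6 ) >= 3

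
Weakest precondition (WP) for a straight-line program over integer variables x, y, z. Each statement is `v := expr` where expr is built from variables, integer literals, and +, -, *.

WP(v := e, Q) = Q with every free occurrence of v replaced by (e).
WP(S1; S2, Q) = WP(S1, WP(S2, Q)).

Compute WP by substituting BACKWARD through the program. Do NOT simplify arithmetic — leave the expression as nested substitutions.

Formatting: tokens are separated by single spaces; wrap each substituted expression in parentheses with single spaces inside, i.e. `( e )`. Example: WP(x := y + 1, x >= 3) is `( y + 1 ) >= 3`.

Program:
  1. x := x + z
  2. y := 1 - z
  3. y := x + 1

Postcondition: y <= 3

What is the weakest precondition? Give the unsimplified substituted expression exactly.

Answer: ( ( x + z ) + 1 ) <= 3

Derivation:
post: y <= 3
stmt 3: y := x + 1  -- replace 1 occurrence(s) of y with (x + 1)
  => ( x + 1 ) <= 3
stmt 2: y := 1 - z  -- replace 0 occurrence(s) of y with (1 - z)
  => ( x + 1 ) <= 3
stmt 1: x := x + z  -- replace 1 occurrence(s) of x with (x + z)
  => ( ( x + z ) + 1 ) <= 3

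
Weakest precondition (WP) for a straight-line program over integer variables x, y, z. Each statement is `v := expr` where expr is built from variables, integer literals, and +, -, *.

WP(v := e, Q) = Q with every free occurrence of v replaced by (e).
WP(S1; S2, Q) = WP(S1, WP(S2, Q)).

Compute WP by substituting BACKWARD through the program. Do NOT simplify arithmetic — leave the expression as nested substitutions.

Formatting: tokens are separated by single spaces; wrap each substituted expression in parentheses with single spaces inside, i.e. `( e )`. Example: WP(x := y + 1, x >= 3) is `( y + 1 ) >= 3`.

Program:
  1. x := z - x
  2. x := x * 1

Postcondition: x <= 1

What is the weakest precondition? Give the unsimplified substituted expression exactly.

post: x <= 1
stmt 2: x := x * 1  -- replace 1 occurrence(s) of x with (x * 1)
  => ( x * 1 ) <= 1
stmt 1: x := z - x  -- replace 1 occurrence(s) of x with (z - x)
  => ( ( z - x ) * 1 ) <= 1

Answer: ( ( z - x ) * 1 ) <= 1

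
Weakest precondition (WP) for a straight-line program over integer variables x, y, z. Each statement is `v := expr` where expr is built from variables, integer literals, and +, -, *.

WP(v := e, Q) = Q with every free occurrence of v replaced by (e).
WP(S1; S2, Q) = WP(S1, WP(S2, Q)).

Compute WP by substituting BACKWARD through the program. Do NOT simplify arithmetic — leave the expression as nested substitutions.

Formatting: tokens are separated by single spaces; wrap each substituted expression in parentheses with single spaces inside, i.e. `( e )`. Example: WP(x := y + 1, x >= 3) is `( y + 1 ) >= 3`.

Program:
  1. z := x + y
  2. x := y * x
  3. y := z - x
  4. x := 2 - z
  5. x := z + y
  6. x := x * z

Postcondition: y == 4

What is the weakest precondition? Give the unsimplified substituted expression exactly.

post: y == 4
stmt 6: x := x * z  -- replace 0 occurrence(s) of x with (x * z)
  => y == 4
stmt 5: x := z + y  -- replace 0 occurrence(s) of x with (z + y)
  => y == 4
stmt 4: x := 2 - z  -- replace 0 occurrence(s) of x with (2 - z)
  => y == 4
stmt 3: y := z - x  -- replace 1 occurrence(s) of y with (z - x)
  => ( z - x ) == 4
stmt 2: x := y * x  -- replace 1 occurrence(s) of x with (y * x)
  => ( z - ( y * x ) ) == 4
stmt 1: z := x + y  -- replace 1 occurrence(s) of z with (x + y)
  => ( ( x + y ) - ( y * x ) ) == 4

Answer: ( ( x + y ) - ( y * x ) ) == 4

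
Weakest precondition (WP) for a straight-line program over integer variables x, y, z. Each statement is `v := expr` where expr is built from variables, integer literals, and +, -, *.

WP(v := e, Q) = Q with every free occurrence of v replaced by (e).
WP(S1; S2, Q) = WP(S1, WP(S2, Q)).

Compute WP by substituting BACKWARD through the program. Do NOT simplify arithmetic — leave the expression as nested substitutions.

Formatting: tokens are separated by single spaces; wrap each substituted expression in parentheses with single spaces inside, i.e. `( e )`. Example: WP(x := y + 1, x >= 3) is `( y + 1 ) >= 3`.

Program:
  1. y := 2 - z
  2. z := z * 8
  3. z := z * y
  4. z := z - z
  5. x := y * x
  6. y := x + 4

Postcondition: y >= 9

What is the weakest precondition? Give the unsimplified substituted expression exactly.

post: y >= 9
stmt 6: y := x + 4  -- replace 1 occurrence(s) of y with (x + 4)
  => ( x + 4 ) >= 9
stmt 5: x := y * x  -- replace 1 occurrence(s) of x with (y * x)
  => ( ( y * x ) + 4 ) >= 9
stmt 4: z := z - z  -- replace 0 occurrence(s) of z with (z - z)
  => ( ( y * x ) + 4 ) >= 9
stmt 3: z := z * y  -- replace 0 occurrence(s) of z with (z * y)
  => ( ( y * x ) + 4 ) >= 9
stmt 2: z := z * 8  -- replace 0 occurrence(s) of z with (z * 8)
  => ( ( y * x ) + 4 ) >= 9
stmt 1: y := 2 - z  -- replace 1 occurrence(s) of y with (2 - z)
  => ( ( ( 2 - z ) * x ) + 4 ) >= 9

Answer: ( ( ( 2 - z ) * x ) + 4 ) >= 9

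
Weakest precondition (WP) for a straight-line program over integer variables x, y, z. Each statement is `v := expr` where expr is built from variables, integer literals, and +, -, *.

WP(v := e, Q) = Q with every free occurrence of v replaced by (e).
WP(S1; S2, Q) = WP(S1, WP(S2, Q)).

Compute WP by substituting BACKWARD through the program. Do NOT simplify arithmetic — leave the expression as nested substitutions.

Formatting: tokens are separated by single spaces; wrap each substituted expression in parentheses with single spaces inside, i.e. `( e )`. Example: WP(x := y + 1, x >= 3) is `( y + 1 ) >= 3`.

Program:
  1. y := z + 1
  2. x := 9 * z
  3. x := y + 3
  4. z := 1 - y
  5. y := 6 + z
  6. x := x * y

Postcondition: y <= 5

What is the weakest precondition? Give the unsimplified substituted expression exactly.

post: y <= 5
stmt 6: x := x * y  -- replace 0 occurrence(s) of x with (x * y)
  => y <= 5
stmt 5: y := 6 + z  -- replace 1 occurrence(s) of y with (6 + z)
  => ( 6 + z ) <= 5
stmt 4: z := 1 - y  -- replace 1 occurrence(s) of z with (1 - y)
  => ( 6 + ( 1 - y ) ) <= 5
stmt 3: x := y + 3  -- replace 0 occurrence(s) of x with (y + 3)
  => ( 6 + ( 1 - y ) ) <= 5
stmt 2: x := 9 * z  -- replace 0 occurrence(s) of x with (9 * z)
  => ( 6 + ( 1 - y ) ) <= 5
stmt 1: y := z + 1  -- replace 1 occurrence(s) of y with (z + 1)
  => ( 6 + ( 1 - ( z + 1 ) ) ) <= 5

Answer: ( 6 + ( 1 - ( z + 1 ) ) ) <= 5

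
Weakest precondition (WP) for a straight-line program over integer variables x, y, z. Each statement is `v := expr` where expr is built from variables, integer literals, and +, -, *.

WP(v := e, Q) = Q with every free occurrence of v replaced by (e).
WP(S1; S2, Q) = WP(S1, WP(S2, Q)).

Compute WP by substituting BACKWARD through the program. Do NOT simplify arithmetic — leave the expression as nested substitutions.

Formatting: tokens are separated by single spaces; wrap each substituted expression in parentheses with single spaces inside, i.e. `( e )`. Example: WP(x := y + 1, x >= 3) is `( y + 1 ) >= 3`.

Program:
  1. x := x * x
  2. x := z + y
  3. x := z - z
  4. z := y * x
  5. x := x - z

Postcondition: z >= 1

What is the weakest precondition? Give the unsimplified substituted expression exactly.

Answer: ( y * ( z - z ) ) >= 1

Derivation:
post: z >= 1
stmt 5: x := x - z  -- replace 0 occurrence(s) of x with (x - z)
  => z >= 1
stmt 4: z := y * x  -- replace 1 occurrence(s) of z with (y * x)
  => ( y * x ) >= 1
stmt 3: x := z - z  -- replace 1 occurrence(s) of x with (z - z)
  => ( y * ( z - z ) ) >= 1
stmt 2: x := z + y  -- replace 0 occurrence(s) of x with (z + y)
  => ( y * ( z - z ) ) >= 1
stmt 1: x := x * x  -- replace 0 occurrence(s) of x with (x * x)
  => ( y * ( z - z ) ) >= 1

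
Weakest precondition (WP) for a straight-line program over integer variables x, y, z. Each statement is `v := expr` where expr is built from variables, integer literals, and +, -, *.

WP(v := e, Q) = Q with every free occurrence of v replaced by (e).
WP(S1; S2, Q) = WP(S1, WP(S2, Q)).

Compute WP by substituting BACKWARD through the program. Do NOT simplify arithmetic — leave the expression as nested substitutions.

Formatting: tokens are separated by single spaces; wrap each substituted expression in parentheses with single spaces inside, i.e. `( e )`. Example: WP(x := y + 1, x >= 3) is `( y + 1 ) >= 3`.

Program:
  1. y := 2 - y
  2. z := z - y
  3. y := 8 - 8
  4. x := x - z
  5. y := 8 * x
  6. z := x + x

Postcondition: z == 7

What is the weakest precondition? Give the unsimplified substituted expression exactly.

post: z == 7
stmt 6: z := x + x  -- replace 1 occurrence(s) of z with (x + x)
  => ( x + x ) == 7
stmt 5: y := 8 * x  -- replace 0 occurrence(s) of y with (8 * x)
  => ( x + x ) == 7
stmt 4: x := x - z  -- replace 2 occurrence(s) of x with (x - z)
  => ( ( x - z ) + ( x - z ) ) == 7
stmt 3: y := 8 - 8  -- replace 0 occurrence(s) of y with (8 - 8)
  => ( ( x - z ) + ( x - z ) ) == 7
stmt 2: z := z - y  -- replace 2 occurrence(s) of z with (z - y)
  => ( ( x - ( z - y ) ) + ( x - ( z - y ) ) ) == 7
stmt 1: y := 2 - y  -- replace 2 occurrence(s) of y with (2 - y)
  => ( ( x - ( z - ( 2 - y ) ) ) + ( x - ( z - ( 2 - y ) ) ) ) == 7

Answer: ( ( x - ( z - ( 2 - y ) ) ) + ( x - ( z - ( 2 - y ) ) ) ) == 7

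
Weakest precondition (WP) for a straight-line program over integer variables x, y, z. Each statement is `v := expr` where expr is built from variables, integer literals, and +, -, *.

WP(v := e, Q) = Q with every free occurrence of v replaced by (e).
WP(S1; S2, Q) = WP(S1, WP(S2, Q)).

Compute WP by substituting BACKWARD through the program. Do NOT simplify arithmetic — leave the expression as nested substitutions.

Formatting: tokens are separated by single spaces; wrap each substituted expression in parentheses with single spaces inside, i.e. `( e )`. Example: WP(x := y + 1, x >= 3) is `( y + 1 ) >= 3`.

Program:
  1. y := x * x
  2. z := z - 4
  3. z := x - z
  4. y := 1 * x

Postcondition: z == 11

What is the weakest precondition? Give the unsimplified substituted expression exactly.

post: z == 11
stmt 4: y := 1 * x  -- replace 0 occurrence(s) of y with (1 * x)
  => z == 11
stmt 3: z := x - z  -- replace 1 occurrence(s) of z with (x - z)
  => ( x - z ) == 11
stmt 2: z := z - 4  -- replace 1 occurrence(s) of z with (z - 4)
  => ( x - ( z - 4 ) ) == 11
stmt 1: y := x * x  -- replace 0 occurrence(s) of y with (x * x)
  => ( x - ( z - 4 ) ) == 11

Answer: ( x - ( z - 4 ) ) == 11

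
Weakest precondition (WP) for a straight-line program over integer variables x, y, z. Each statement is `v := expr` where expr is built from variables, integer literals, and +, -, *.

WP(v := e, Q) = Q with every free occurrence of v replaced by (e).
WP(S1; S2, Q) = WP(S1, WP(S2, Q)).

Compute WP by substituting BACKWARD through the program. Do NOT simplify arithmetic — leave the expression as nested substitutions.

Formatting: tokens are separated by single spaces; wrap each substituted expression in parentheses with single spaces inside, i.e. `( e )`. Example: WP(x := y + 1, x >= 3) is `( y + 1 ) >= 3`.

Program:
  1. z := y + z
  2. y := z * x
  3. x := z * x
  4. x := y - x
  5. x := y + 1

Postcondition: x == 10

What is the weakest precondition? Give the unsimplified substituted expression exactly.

Answer: ( ( ( y + z ) * x ) + 1 ) == 10

Derivation:
post: x == 10
stmt 5: x := y + 1  -- replace 1 occurrence(s) of x with (y + 1)
  => ( y + 1 ) == 10
stmt 4: x := y - x  -- replace 0 occurrence(s) of x with (y - x)
  => ( y + 1 ) == 10
stmt 3: x := z * x  -- replace 0 occurrence(s) of x with (z * x)
  => ( y + 1 ) == 10
stmt 2: y := z * x  -- replace 1 occurrence(s) of y with (z * x)
  => ( ( z * x ) + 1 ) == 10
stmt 1: z := y + z  -- replace 1 occurrence(s) of z with (y + z)
  => ( ( ( y + z ) * x ) + 1 ) == 10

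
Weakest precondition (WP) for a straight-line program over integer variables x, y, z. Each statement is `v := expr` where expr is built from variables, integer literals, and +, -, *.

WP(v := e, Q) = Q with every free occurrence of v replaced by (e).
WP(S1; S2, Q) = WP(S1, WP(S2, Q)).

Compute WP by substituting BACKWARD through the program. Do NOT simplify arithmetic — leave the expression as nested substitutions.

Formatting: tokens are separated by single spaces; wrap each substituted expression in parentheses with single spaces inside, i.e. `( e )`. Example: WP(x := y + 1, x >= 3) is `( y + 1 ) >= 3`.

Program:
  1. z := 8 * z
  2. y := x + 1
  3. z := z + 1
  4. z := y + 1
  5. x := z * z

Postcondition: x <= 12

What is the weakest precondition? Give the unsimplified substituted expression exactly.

Answer: ( ( ( x + 1 ) + 1 ) * ( ( x + 1 ) + 1 ) ) <= 12

Derivation:
post: x <= 12
stmt 5: x := z * z  -- replace 1 occurrence(s) of x with (z * z)
  => ( z * z ) <= 12
stmt 4: z := y + 1  -- replace 2 occurrence(s) of z with (y + 1)
  => ( ( y + 1 ) * ( y + 1 ) ) <= 12
stmt 3: z := z + 1  -- replace 0 occurrence(s) of z with (z + 1)
  => ( ( y + 1 ) * ( y + 1 ) ) <= 12
stmt 2: y := x + 1  -- replace 2 occurrence(s) of y with (x + 1)
  => ( ( ( x + 1 ) + 1 ) * ( ( x + 1 ) + 1 ) ) <= 12
stmt 1: z := 8 * z  -- replace 0 occurrence(s) of z with (8 * z)
  => ( ( ( x + 1 ) + 1 ) * ( ( x + 1 ) + 1 ) ) <= 12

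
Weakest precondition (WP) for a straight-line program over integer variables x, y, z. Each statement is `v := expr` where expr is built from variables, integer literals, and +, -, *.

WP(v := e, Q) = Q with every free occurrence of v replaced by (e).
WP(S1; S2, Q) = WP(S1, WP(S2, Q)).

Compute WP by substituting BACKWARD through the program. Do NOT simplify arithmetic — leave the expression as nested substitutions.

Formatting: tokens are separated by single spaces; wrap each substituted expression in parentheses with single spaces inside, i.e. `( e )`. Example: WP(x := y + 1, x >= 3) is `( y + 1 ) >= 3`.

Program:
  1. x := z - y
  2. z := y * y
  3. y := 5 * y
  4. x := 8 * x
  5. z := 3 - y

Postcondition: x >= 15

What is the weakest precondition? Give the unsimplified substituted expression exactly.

post: x >= 15
stmt 5: z := 3 - y  -- replace 0 occurrence(s) of z with (3 - y)
  => x >= 15
stmt 4: x := 8 * x  -- replace 1 occurrence(s) of x with (8 * x)
  => ( 8 * x ) >= 15
stmt 3: y := 5 * y  -- replace 0 occurrence(s) of y with (5 * y)
  => ( 8 * x ) >= 15
stmt 2: z := y * y  -- replace 0 occurrence(s) of z with (y * y)
  => ( 8 * x ) >= 15
stmt 1: x := z - y  -- replace 1 occurrence(s) of x with (z - y)
  => ( 8 * ( z - y ) ) >= 15

Answer: ( 8 * ( z - y ) ) >= 15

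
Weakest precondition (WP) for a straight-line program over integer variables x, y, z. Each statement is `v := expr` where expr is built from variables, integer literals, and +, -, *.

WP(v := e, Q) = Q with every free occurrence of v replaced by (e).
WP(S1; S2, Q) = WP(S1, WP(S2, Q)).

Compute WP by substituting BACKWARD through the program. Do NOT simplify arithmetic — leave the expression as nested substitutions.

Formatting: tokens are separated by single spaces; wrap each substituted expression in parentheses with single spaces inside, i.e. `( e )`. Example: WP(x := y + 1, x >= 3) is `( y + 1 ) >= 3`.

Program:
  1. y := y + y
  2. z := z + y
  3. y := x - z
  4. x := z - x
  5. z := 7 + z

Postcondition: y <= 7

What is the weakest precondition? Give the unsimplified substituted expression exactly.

post: y <= 7
stmt 5: z := 7 + z  -- replace 0 occurrence(s) of z with (7 + z)
  => y <= 7
stmt 4: x := z - x  -- replace 0 occurrence(s) of x with (z - x)
  => y <= 7
stmt 3: y := x - z  -- replace 1 occurrence(s) of y with (x - z)
  => ( x - z ) <= 7
stmt 2: z := z + y  -- replace 1 occurrence(s) of z with (z + y)
  => ( x - ( z + y ) ) <= 7
stmt 1: y := y + y  -- replace 1 occurrence(s) of y with (y + y)
  => ( x - ( z + ( y + y ) ) ) <= 7

Answer: ( x - ( z + ( y + y ) ) ) <= 7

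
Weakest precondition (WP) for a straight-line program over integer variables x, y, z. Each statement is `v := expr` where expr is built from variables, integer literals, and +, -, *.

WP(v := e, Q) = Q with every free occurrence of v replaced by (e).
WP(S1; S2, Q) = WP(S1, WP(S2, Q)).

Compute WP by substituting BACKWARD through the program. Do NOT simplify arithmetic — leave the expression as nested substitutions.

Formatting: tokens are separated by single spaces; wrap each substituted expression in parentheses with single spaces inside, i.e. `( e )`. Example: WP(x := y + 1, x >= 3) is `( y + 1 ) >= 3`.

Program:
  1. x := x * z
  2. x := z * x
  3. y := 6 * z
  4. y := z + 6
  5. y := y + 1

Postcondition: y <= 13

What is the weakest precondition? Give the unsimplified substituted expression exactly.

post: y <= 13
stmt 5: y := y + 1  -- replace 1 occurrence(s) of y with (y + 1)
  => ( y + 1 ) <= 13
stmt 4: y := z + 6  -- replace 1 occurrence(s) of y with (z + 6)
  => ( ( z + 6 ) + 1 ) <= 13
stmt 3: y := 6 * z  -- replace 0 occurrence(s) of y with (6 * z)
  => ( ( z + 6 ) + 1 ) <= 13
stmt 2: x := z * x  -- replace 0 occurrence(s) of x with (z * x)
  => ( ( z + 6 ) + 1 ) <= 13
stmt 1: x := x * z  -- replace 0 occurrence(s) of x with (x * z)
  => ( ( z + 6 ) + 1 ) <= 13

Answer: ( ( z + 6 ) + 1 ) <= 13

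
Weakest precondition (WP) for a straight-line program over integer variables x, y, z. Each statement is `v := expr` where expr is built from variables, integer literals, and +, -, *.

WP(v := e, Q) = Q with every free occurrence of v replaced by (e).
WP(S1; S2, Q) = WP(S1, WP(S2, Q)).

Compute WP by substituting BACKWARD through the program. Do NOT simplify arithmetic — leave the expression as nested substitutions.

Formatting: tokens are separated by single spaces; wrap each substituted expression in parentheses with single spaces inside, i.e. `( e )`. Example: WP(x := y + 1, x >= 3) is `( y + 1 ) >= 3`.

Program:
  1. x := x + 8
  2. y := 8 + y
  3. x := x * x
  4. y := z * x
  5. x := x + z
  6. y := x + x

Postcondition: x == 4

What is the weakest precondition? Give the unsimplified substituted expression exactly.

post: x == 4
stmt 6: y := x + x  -- replace 0 occurrence(s) of y with (x + x)
  => x == 4
stmt 5: x := x + z  -- replace 1 occurrence(s) of x with (x + z)
  => ( x + z ) == 4
stmt 4: y := z * x  -- replace 0 occurrence(s) of y with (z * x)
  => ( x + z ) == 4
stmt 3: x := x * x  -- replace 1 occurrence(s) of x with (x * x)
  => ( ( x * x ) + z ) == 4
stmt 2: y := 8 + y  -- replace 0 occurrence(s) of y with (8 + y)
  => ( ( x * x ) + z ) == 4
stmt 1: x := x + 8  -- replace 2 occurrence(s) of x with (x + 8)
  => ( ( ( x + 8 ) * ( x + 8 ) ) + z ) == 4

Answer: ( ( ( x + 8 ) * ( x + 8 ) ) + z ) == 4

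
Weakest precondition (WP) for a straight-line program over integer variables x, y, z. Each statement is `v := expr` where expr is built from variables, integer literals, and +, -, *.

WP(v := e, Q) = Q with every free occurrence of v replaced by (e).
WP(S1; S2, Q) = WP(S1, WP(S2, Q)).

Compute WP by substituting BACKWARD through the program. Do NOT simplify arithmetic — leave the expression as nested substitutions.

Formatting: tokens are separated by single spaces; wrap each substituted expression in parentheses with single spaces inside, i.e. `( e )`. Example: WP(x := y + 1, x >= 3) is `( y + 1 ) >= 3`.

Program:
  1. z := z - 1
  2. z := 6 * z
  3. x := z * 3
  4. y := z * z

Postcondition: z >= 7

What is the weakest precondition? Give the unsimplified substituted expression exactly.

post: z >= 7
stmt 4: y := z * z  -- replace 0 occurrence(s) of y with (z * z)
  => z >= 7
stmt 3: x := z * 3  -- replace 0 occurrence(s) of x with (z * 3)
  => z >= 7
stmt 2: z := 6 * z  -- replace 1 occurrence(s) of z with (6 * z)
  => ( 6 * z ) >= 7
stmt 1: z := z - 1  -- replace 1 occurrence(s) of z with (z - 1)
  => ( 6 * ( z - 1 ) ) >= 7

Answer: ( 6 * ( z - 1 ) ) >= 7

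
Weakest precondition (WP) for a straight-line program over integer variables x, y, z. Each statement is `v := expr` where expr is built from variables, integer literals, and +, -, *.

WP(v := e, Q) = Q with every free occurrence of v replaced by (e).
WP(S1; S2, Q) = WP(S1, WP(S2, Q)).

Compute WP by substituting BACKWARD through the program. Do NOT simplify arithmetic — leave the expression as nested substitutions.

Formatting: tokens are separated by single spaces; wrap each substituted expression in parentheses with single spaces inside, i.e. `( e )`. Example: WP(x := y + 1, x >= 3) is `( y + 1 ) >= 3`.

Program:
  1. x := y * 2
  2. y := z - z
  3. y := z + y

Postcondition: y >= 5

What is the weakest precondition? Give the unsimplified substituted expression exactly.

Answer: ( z + ( z - z ) ) >= 5

Derivation:
post: y >= 5
stmt 3: y := z + y  -- replace 1 occurrence(s) of y with (z + y)
  => ( z + y ) >= 5
stmt 2: y := z - z  -- replace 1 occurrence(s) of y with (z - z)
  => ( z + ( z - z ) ) >= 5
stmt 1: x := y * 2  -- replace 0 occurrence(s) of x with (y * 2)
  => ( z + ( z - z ) ) >= 5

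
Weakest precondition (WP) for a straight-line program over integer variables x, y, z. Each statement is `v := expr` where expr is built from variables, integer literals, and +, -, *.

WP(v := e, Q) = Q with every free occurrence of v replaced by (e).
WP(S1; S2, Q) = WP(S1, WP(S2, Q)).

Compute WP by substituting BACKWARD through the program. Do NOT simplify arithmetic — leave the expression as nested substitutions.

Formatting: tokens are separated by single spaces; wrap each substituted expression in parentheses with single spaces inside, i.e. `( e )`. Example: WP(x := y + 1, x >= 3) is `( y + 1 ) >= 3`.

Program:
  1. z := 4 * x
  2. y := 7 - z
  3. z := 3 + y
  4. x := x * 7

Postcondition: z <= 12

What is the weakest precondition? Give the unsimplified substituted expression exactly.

post: z <= 12
stmt 4: x := x * 7  -- replace 0 occurrence(s) of x with (x * 7)
  => z <= 12
stmt 3: z := 3 + y  -- replace 1 occurrence(s) of z with (3 + y)
  => ( 3 + y ) <= 12
stmt 2: y := 7 - z  -- replace 1 occurrence(s) of y with (7 - z)
  => ( 3 + ( 7 - z ) ) <= 12
stmt 1: z := 4 * x  -- replace 1 occurrence(s) of z with (4 * x)
  => ( 3 + ( 7 - ( 4 * x ) ) ) <= 12

Answer: ( 3 + ( 7 - ( 4 * x ) ) ) <= 12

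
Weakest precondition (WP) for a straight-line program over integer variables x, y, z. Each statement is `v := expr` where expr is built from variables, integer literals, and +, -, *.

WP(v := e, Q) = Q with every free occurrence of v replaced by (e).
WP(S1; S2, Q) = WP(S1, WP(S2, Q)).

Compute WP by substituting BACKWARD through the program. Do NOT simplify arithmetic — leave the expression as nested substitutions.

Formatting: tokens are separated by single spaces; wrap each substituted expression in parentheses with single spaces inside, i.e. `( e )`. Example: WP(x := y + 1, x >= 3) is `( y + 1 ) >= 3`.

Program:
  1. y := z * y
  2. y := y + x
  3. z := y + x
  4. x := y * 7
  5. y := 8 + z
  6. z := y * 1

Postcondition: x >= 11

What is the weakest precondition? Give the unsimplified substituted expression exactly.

Answer: ( ( ( z * y ) + x ) * 7 ) >= 11

Derivation:
post: x >= 11
stmt 6: z := y * 1  -- replace 0 occurrence(s) of z with (y * 1)
  => x >= 11
stmt 5: y := 8 + z  -- replace 0 occurrence(s) of y with (8 + z)
  => x >= 11
stmt 4: x := y * 7  -- replace 1 occurrence(s) of x with (y * 7)
  => ( y * 7 ) >= 11
stmt 3: z := y + x  -- replace 0 occurrence(s) of z with (y + x)
  => ( y * 7 ) >= 11
stmt 2: y := y + x  -- replace 1 occurrence(s) of y with (y + x)
  => ( ( y + x ) * 7 ) >= 11
stmt 1: y := z * y  -- replace 1 occurrence(s) of y with (z * y)
  => ( ( ( z * y ) + x ) * 7 ) >= 11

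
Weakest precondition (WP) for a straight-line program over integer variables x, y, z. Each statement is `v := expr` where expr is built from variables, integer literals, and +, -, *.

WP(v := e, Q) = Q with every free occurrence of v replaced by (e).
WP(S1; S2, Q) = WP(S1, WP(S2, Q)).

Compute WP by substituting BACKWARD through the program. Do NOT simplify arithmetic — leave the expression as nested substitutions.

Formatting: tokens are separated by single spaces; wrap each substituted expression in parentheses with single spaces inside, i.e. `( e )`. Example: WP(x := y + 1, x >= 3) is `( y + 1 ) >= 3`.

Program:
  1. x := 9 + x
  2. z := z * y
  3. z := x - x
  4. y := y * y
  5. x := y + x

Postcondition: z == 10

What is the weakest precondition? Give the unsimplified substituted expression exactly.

post: z == 10
stmt 5: x := y + x  -- replace 0 occurrence(s) of x with (y + x)
  => z == 10
stmt 4: y := y * y  -- replace 0 occurrence(s) of y with (y * y)
  => z == 10
stmt 3: z := x - x  -- replace 1 occurrence(s) of z with (x - x)
  => ( x - x ) == 10
stmt 2: z := z * y  -- replace 0 occurrence(s) of z with (z * y)
  => ( x - x ) == 10
stmt 1: x := 9 + x  -- replace 2 occurrence(s) of x with (9 + x)
  => ( ( 9 + x ) - ( 9 + x ) ) == 10

Answer: ( ( 9 + x ) - ( 9 + x ) ) == 10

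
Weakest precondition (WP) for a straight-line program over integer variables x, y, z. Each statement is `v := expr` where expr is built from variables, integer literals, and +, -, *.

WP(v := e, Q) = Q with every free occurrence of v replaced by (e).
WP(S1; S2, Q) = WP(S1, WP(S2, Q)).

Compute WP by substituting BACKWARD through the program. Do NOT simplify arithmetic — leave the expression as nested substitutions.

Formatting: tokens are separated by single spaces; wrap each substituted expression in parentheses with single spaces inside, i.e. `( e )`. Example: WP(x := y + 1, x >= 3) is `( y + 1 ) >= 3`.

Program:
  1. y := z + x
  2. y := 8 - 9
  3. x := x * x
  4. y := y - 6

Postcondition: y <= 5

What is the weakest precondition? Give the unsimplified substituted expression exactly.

post: y <= 5
stmt 4: y := y - 6  -- replace 1 occurrence(s) of y with (y - 6)
  => ( y - 6 ) <= 5
stmt 3: x := x * x  -- replace 0 occurrence(s) of x with (x * x)
  => ( y - 6 ) <= 5
stmt 2: y := 8 - 9  -- replace 1 occurrence(s) of y with (8 - 9)
  => ( ( 8 - 9 ) - 6 ) <= 5
stmt 1: y := z + x  -- replace 0 occurrence(s) of y with (z + x)
  => ( ( 8 - 9 ) - 6 ) <= 5

Answer: ( ( 8 - 9 ) - 6 ) <= 5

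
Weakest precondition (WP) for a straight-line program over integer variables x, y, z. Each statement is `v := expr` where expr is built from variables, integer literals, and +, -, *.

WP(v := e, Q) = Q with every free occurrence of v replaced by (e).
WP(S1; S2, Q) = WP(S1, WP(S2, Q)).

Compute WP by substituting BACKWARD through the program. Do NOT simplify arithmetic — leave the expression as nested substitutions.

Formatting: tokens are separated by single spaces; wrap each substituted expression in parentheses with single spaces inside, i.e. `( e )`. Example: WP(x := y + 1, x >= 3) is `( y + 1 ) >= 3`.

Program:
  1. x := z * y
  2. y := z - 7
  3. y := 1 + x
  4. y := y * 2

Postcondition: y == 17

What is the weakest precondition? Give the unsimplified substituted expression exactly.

post: y == 17
stmt 4: y := y * 2  -- replace 1 occurrence(s) of y with (y * 2)
  => ( y * 2 ) == 17
stmt 3: y := 1 + x  -- replace 1 occurrence(s) of y with (1 + x)
  => ( ( 1 + x ) * 2 ) == 17
stmt 2: y := z - 7  -- replace 0 occurrence(s) of y with (z - 7)
  => ( ( 1 + x ) * 2 ) == 17
stmt 1: x := z * y  -- replace 1 occurrence(s) of x with (z * y)
  => ( ( 1 + ( z * y ) ) * 2 ) == 17

Answer: ( ( 1 + ( z * y ) ) * 2 ) == 17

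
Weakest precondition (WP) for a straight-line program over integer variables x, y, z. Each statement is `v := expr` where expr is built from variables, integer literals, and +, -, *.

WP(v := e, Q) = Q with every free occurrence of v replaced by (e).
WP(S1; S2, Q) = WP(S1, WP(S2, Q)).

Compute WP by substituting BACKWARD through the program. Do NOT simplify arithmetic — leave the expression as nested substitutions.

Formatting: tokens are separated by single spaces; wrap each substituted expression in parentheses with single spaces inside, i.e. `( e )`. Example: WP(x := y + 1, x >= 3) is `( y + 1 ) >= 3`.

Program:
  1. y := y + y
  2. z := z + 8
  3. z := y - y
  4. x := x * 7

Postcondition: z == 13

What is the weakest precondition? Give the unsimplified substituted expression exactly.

post: z == 13
stmt 4: x := x * 7  -- replace 0 occurrence(s) of x with (x * 7)
  => z == 13
stmt 3: z := y - y  -- replace 1 occurrence(s) of z with (y - y)
  => ( y - y ) == 13
stmt 2: z := z + 8  -- replace 0 occurrence(s) of z with (z + 8)
  => ( y - y ) == 13
stmt 1: y := y + y  -- replace 2 occurrence(s) of y with (y + y)
  => ( ( y + y ) - ( y + y ) ) == 13

Answer: ( ( y + y ) - ( y + y ) ) == 13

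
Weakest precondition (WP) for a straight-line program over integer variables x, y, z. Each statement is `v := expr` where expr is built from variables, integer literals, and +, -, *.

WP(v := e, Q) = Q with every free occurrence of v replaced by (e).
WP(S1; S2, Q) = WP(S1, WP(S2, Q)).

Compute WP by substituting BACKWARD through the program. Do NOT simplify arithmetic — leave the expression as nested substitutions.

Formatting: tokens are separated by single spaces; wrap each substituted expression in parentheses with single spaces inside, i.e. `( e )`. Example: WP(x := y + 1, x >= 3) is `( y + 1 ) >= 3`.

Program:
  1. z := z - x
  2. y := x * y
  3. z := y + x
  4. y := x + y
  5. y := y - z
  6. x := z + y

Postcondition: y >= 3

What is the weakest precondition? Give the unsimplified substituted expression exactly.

post: y >= 3
stmt 6: x := z + y  -- replace 0 occurrence(s) of x with (z + y)
  => y >= 3
stmt 5: y := y - z  -- replace 1 occurrence(s) of y with (y - z)
  => ( y - z ) >= 3
stmt 4: y := x + y  -- replace 1 occurrence(s) of y with (x + y)
  => ( ( x + y ) - z ) >= 3
stmt 3: z := y + x  -- replace 1 occurrence(s) of z with (y + x)
  => ( ( x + y ) - ( y + x ) ) >= 3
stmt 2: y := x * y  -- replace 2 occurrence(s) of y with (x * y)
  => ( ( x + ( x * y ) ) - ( ( x * y ) + x ) ) >= 3
stmt 1: z := z - x  -- replace 0 occurrence(s) of z with (z - x)
  => ( ( x + ( x * y ) ) - ( ( x * y ) + x ) ) >= 3

Answer: ( ( x + ( x * y ) ) - ( ( x * y ) + x ) ) >= 3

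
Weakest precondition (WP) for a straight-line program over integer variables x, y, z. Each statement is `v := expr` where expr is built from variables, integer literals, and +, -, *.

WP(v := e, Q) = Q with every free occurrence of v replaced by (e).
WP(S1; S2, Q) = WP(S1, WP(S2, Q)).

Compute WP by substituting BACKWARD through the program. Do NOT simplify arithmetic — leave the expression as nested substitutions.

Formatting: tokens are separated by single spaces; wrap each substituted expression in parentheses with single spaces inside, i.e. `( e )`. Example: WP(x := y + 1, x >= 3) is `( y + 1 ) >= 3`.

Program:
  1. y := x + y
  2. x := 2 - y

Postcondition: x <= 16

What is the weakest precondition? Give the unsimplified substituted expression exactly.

post: x <= 16
stmt 2: x := 2 - y  -- replace 1 occurrence(s) of x with (2 - y)
  => ( 2 - y ) <= 16
stmt 1: y := x + y  -- replace 1 occurrence(s) of y with (x + y)
  => ( 2 - ( x + y ) ) <= 16

Answer: ( 2 - ( x + y ) ) <= 16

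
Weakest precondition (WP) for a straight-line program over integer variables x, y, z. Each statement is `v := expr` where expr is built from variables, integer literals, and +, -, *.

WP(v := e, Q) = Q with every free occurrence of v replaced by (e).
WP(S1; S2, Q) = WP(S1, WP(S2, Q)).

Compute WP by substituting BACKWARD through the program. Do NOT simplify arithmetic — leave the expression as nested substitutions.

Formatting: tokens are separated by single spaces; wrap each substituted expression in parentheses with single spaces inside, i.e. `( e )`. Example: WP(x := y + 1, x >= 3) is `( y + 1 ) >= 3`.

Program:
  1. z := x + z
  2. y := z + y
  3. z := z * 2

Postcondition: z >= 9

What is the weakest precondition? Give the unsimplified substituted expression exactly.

Answer: ( ( x + z ) * 2 ) >= 9

Derivation:
post: z >= 9
stmt 3: z := z * 2  -- replace 1 occurrence(s) of z with (z * 2)
  => ( z * 2 ) >= 9
stmt 2: y := z + y  -- replace 0 occurrence(s) of y with (z + y)
  => ( z * 2 ) >= 9
stmt 1: z := x + z  -- replace 1 occurrence(s) of z with (x + z)
  => ( ( x + z ) * 2 ) >= 9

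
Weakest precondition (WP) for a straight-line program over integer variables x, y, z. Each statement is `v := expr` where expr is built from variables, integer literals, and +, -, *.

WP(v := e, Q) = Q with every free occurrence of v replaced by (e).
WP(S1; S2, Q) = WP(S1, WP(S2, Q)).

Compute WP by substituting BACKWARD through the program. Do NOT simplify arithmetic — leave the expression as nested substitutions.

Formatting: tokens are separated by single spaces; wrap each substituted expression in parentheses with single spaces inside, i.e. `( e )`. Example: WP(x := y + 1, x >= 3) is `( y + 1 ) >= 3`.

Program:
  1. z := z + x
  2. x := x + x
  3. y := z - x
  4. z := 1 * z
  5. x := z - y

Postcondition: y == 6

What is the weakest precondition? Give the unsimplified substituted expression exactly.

post: y == 6
stmt 5: x := z - y  -- replace 0 occurrence(s) of x with (z - y)
  => y == 6
stmt 4: z := 1 * z  -- replace 0 occurrence(s) of z with (1 * z)
  => y == 6
stmt 3: y := z - x  -- replace 1 occurrence(s) of y with (z - x)
  => ( z - x ) == 6
stmt 2: x := x + x  -- replace 1 occurrence(s) of x with (x + x)
  => ( z - ( x + x ) ) == 6
stmt 1: z := z + x  -- replace 1 occurrence(s) of z with (z + x)
  => ( ( z + x ) - ( x + x ) ) == 6

Answer: ( ( z + x ) - ( x + x ) ) == 6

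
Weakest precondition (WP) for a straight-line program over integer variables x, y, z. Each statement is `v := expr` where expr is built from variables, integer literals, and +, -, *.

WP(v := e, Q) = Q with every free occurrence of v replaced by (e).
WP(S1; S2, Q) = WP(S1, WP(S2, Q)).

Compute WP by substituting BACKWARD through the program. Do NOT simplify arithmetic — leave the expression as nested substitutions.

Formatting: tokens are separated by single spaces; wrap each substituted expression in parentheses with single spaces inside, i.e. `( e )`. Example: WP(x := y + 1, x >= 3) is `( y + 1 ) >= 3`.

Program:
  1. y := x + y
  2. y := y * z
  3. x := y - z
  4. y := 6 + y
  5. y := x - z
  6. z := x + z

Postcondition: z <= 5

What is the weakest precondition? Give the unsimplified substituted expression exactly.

post: z <= 5
stmt 6: z := x + z  -- replace 1 occurrence(s) of z with (x + z)
  => ( x + z ) <= 5
stmt 5: y := x - z  -- replace 0 occurrence(s) of y with (x - z)
  => ( x + z ) <= 5
stmt 4: y := 6 + y  -- replace 0 occurrence(s) of y with (6 + y)
  => ( x + z ) <= 5
stmt 3: x := y - z  -- replace 1 occurrence(s) of x with (y - z)
  => ( ( y - z ) + z ) <= 5
stmt 2: y := y * z  -- replace 1 occurrence(s) of y with (y * z)
  => ( ( ( y * z ) - z ) + z ) <= 5
stmt 1: y := x + y  -- replace 1 occurrence(s) of y with (x + y)
  => ( ( ( ( x + y ) * z ) - z ) + z ) <= 5

Answer: ( ( ( ( x + y ) * z ) - z ) + z ) <= 5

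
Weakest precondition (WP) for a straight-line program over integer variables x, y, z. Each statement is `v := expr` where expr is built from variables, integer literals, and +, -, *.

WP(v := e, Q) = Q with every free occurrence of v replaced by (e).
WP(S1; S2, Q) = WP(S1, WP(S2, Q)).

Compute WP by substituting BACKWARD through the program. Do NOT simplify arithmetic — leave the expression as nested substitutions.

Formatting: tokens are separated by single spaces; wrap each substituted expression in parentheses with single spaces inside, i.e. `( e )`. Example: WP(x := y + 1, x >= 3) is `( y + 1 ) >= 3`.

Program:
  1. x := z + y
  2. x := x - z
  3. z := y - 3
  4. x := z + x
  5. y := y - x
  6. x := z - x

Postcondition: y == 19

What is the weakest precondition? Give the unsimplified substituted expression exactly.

post: y == 19
stmt 6: x := z - x  -- replace 0 occurrence(s) of x with (z - x)
  => y == 19
stmt 5: y := y - x  -- replace 1 occurrence(s) of y with (y - x)
  => ( y - x ) == 19
stmt 4: x := z + x  -- replace 1 occurrence(s) of x with (z + x)
  => ( y - ( z + x ) ) == 19
stmt 3: z := y - 3  -- replace 1 occurrence(s) of z with (y - 3)
  => ( y - ( ( y - 3 ) + x ) ) == 19
stmt 2: x := x - z  -- replace 1 occurrence(s) of x with (x - z)
  => ( y - ( ( y - 3 ) + ( x - z ) ) ) == 19
stmt 1: x := z + y  -- replace 1 occurrence(s) of x with (z + y)
  => ( y - ( ( y - 3 ) + ( ( z + y ) - z ) ) ) == 19

Answer: ( y - ( ( y - 3 ) + ( ( z + y ) - z ) ) ) == 19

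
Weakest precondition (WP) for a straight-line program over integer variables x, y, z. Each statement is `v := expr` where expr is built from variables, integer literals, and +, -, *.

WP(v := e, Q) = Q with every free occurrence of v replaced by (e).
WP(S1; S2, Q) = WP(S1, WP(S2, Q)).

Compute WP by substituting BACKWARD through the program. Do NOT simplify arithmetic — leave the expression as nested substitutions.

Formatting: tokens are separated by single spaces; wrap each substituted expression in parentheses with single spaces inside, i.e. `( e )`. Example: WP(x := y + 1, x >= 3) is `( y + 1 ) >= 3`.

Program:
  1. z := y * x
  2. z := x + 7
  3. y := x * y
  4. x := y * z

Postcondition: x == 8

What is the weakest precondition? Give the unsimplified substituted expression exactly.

post: x == 8
stmt 4: x := y * z  -- replace 1 occurrence(s) of x with (y * z)
  => ( y * z ) == 8
stmt 3: y := x * y  -- replace 1 occurrence(s) of y with (x * y)
  => ( ( x * y ) * z ) == 8
stmt 2: z := x + 7  -- replace 1 occurrence(s) of z with (x + 7)
  => ( ( x * y ) * ( x + 7 ) ) == 8
stmt 1: z := y * x  -- replace 0 occurrence(s) of z with (y * x)
  => ( ( x * y ) * ( x + 7 ) ) == 8

Answer: ( ( x * y ) * ( x + 7 ) ) == 8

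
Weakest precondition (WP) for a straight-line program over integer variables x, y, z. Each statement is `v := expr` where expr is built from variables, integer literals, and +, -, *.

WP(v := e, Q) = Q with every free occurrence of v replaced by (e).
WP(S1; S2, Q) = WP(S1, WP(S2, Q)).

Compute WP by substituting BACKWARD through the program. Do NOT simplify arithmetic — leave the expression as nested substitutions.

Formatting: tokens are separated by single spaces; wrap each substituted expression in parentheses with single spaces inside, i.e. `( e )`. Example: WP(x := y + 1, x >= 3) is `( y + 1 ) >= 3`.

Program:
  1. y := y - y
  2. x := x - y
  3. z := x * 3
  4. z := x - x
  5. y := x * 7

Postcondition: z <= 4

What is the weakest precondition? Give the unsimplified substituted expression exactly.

Answer: ( ( x - ( y - y ) ) - ( x - ( y - y ) ) ) <= 4

Derivation:
post: z <= 4
stmt 5: y := x * 7  -- replace 0 occurrence(s) of y with (x * 7)
  => z <= 4
stmt 4: z := x - x  -- replace 1 occurrence(s) of z with (x - x)
  => ( x - x ) <= 4
stmt 3: z := x * 3  -- replace 0 occurrence(s) of z with (x * 3)
  => ( x - x ) <= 4
stmt 2: x := x - y  -- replace 2 occurrence(s) of x with (x - y)
  => ( ( x - y ) - ( x - y ) ) <= 4
stmt 1: y := y - y  -- replace 2 occurrence(s) of y with (y - y)
  => ( ( x - ( y - y ) ) - ( x - ( y - y ) ) ) <= 4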